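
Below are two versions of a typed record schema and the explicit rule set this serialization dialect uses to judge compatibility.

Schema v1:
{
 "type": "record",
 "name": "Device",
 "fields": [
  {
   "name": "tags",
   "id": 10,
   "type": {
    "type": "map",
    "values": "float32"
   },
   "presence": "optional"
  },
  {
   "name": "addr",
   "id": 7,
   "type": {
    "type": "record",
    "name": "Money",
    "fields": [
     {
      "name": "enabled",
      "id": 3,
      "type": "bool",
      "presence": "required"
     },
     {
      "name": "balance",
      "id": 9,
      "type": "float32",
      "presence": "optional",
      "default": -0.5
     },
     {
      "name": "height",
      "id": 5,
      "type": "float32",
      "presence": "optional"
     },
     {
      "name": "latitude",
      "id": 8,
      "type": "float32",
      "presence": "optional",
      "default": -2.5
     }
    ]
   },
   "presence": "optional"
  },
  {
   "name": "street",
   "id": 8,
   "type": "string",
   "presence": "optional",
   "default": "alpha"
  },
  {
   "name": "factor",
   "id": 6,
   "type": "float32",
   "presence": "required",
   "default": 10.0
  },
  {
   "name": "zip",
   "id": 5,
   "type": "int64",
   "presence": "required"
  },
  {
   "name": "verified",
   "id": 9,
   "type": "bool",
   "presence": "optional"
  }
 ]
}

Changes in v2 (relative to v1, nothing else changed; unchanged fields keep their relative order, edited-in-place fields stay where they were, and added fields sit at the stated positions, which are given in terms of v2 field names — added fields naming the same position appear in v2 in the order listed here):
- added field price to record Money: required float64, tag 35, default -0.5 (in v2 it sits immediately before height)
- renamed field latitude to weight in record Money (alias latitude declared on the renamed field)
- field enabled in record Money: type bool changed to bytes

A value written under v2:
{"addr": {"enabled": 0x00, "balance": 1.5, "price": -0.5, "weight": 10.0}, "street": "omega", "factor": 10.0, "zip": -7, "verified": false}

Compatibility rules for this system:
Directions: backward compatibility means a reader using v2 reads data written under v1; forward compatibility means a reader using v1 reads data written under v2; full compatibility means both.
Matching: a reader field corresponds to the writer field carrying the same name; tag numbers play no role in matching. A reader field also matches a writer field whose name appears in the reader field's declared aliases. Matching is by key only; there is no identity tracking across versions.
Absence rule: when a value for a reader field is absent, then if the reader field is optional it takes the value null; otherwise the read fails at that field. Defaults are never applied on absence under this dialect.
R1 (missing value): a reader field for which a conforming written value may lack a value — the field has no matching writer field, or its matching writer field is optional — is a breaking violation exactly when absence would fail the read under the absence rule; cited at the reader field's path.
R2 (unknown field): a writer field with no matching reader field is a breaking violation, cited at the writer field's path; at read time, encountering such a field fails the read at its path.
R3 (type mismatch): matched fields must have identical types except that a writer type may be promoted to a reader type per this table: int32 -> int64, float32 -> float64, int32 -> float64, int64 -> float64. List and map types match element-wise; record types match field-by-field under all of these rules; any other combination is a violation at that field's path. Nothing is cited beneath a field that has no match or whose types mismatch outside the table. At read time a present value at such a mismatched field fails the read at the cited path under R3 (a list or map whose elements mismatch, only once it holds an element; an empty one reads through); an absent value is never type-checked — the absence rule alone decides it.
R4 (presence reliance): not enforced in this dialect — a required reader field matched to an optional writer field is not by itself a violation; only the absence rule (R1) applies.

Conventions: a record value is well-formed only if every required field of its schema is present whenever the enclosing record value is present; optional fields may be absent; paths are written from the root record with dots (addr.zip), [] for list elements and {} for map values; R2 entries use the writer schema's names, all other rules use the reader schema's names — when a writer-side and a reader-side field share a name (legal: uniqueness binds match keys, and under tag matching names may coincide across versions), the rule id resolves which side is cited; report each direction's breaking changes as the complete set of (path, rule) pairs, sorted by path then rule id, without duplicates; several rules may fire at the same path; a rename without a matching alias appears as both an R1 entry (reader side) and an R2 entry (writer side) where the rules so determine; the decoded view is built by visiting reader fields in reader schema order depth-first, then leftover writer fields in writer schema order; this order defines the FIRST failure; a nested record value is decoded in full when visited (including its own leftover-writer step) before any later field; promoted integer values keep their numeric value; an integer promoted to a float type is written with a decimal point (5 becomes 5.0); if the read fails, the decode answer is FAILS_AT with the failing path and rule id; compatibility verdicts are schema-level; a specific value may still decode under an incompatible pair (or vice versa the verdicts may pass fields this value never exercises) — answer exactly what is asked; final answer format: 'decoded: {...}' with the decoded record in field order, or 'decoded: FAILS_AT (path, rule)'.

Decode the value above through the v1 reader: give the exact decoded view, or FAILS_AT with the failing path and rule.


in Device below, arrows point writer -> reader
decode (reader v1):
  tags := null (not supplied -> null)
  read fails at addr.enabled under R3
  => FAILS_AT (addr.enabled, R3)
the rest of the Device diff is inert for this question:
  added field price to record Money: required float64, tag 35, default -0.5 (in v2 it sits immediately before height) -> affects the rule determinations only; this particular Device value decodes identically
  renamed field latitude to weight in record Money (alias latitude declared on the renamed field) -> affects the rule determinations only; this particular Device value decodes identically

decoded: FAILS_AT (addr.enabled, R3)


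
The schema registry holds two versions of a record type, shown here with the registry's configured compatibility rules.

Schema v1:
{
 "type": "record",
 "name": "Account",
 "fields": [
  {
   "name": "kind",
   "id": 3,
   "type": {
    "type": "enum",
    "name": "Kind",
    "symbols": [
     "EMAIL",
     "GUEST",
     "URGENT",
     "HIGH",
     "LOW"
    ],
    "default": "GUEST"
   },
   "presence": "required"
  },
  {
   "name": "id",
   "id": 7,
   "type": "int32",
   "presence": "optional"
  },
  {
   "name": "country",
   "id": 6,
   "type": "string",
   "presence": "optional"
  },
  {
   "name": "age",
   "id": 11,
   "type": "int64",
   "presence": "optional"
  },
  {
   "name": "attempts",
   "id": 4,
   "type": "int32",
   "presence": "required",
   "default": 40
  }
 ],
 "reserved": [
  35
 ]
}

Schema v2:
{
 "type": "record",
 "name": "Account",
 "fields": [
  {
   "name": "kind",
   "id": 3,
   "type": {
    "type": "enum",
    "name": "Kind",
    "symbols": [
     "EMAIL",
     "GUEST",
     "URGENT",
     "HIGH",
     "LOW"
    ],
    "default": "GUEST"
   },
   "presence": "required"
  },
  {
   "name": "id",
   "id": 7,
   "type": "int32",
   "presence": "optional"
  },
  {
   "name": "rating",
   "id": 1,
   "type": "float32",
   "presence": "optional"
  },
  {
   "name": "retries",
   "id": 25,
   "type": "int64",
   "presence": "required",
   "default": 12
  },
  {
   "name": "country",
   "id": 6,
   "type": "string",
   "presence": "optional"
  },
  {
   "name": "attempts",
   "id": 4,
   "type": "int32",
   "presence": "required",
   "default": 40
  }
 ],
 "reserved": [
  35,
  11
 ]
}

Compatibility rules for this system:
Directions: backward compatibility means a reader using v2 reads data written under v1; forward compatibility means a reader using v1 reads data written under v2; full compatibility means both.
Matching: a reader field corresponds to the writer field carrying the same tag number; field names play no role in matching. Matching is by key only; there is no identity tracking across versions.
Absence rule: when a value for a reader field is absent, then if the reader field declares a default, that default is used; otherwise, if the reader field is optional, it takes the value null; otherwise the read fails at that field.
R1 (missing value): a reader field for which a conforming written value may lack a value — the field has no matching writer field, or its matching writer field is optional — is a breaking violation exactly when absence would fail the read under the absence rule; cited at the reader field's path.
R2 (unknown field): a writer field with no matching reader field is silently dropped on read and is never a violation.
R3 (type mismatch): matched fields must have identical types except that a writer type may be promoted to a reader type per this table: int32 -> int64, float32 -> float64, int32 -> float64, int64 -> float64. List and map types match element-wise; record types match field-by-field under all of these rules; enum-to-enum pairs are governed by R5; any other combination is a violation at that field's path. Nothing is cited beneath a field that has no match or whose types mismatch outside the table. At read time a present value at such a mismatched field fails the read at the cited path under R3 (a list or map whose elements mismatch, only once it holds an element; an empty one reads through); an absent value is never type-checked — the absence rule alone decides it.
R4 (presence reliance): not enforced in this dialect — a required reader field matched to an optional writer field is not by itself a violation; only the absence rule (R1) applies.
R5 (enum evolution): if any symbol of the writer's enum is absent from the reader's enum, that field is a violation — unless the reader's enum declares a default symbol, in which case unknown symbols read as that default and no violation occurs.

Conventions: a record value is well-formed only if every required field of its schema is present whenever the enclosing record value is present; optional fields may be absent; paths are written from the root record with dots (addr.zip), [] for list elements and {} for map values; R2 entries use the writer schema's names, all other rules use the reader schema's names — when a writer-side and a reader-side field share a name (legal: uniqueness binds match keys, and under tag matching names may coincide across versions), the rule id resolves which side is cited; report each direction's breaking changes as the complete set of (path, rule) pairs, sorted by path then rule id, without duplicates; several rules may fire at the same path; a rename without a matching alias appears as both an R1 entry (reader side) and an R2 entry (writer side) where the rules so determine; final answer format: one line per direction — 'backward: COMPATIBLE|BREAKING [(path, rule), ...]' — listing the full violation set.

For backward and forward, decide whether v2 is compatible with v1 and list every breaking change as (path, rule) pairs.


backward: COMPATIBLE []; forward: COMPATIBLE []

in Account below, arrows point writer -> reader
backward analysis of Account with v2 as reader and v1 as writer:
  kind: Kind -> Kind, writer required; from kind
  id: int32 -> int32, writer optional; from id
  rating has no writer counterpart
  retries has no writer counterpart
  country: string -> string, writer optional; from country
  attempts: int32 -> int32, writer required; from attempts
  writer age: unknown to reader
  => backward: COMPATIBLE
forward analysis of Account with v1 as reader and v2 as writer:
  kind: Kind -> Kind, writer required; from kind
  id: int32 -> int32, writer optional; from id
  country: string -> string, writer optional; from country
  age has no writer counterpart
  attempts: int32 -> int32, writer required; from attempts
  writer rating: unknown to reader
  writer retries: unknown to reader
  => forward: COMPATIBLE


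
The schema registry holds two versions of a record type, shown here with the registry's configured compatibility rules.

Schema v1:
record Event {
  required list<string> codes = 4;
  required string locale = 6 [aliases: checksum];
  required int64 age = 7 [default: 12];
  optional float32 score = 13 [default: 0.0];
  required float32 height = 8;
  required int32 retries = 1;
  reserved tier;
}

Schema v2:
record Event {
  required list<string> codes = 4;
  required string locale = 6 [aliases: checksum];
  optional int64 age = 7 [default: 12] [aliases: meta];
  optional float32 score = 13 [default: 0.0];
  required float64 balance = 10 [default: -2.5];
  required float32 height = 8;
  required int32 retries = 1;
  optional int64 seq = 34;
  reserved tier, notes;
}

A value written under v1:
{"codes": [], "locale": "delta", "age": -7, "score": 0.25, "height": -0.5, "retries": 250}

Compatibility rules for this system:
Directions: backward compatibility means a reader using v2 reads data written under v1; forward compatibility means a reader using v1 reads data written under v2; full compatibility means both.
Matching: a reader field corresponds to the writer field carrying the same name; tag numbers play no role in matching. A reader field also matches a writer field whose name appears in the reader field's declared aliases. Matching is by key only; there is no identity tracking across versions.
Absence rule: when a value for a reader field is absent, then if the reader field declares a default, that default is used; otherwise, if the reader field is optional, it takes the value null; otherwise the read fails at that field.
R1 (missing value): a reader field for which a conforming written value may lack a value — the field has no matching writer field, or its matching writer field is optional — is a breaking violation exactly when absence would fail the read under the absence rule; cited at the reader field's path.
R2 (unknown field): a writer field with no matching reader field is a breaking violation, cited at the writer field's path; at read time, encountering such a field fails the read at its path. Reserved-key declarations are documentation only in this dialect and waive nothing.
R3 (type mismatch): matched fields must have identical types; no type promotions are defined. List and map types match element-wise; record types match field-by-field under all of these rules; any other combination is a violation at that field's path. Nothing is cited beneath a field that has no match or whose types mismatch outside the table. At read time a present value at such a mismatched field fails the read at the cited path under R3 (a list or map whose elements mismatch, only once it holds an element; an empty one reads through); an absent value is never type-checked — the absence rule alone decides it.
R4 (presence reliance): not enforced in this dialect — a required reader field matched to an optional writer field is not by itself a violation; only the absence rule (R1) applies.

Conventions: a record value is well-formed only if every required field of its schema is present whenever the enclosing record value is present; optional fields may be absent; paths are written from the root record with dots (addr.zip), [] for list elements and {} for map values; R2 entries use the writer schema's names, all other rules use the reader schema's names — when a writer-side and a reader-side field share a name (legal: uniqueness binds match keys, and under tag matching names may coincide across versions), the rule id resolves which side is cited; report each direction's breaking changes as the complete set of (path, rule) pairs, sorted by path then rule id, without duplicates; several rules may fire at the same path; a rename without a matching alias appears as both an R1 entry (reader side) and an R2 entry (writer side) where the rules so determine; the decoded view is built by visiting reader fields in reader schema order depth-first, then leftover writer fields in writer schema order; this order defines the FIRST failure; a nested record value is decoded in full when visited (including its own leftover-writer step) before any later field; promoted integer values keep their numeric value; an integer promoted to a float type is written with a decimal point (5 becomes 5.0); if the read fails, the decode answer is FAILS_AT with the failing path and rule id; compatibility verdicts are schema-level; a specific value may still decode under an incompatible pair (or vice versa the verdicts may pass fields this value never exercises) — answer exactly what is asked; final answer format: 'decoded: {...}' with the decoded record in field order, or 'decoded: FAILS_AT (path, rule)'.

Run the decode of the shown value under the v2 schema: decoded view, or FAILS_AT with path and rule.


decoded: {"codes": [], "locale": "delta", "age": -7, "score": 0.25, "balance": -2.5, "height": -0.5, "retries": 250, "seq": null}

arrows below run writer -> reader for Event
decode (reader v2):
  codes := []
  locale := "delta"
  age := -7
  score := 0.25
  balance := -2.5 (absent -> default)
  height := -0.5
  retries := 250
  seq := null (absent, optional -> null)
  => decoded: {"codes": [], "locale": "delta", "age": -7, "score": 0.25, "balance": -2.5, "height": -0.5, "retries": 250, "seq": null}
the rest of the Event diff is inert for this question:
  field age in record Event: required changed to optional -> triggers nothing under the printed rules; the Event answer is the same either way


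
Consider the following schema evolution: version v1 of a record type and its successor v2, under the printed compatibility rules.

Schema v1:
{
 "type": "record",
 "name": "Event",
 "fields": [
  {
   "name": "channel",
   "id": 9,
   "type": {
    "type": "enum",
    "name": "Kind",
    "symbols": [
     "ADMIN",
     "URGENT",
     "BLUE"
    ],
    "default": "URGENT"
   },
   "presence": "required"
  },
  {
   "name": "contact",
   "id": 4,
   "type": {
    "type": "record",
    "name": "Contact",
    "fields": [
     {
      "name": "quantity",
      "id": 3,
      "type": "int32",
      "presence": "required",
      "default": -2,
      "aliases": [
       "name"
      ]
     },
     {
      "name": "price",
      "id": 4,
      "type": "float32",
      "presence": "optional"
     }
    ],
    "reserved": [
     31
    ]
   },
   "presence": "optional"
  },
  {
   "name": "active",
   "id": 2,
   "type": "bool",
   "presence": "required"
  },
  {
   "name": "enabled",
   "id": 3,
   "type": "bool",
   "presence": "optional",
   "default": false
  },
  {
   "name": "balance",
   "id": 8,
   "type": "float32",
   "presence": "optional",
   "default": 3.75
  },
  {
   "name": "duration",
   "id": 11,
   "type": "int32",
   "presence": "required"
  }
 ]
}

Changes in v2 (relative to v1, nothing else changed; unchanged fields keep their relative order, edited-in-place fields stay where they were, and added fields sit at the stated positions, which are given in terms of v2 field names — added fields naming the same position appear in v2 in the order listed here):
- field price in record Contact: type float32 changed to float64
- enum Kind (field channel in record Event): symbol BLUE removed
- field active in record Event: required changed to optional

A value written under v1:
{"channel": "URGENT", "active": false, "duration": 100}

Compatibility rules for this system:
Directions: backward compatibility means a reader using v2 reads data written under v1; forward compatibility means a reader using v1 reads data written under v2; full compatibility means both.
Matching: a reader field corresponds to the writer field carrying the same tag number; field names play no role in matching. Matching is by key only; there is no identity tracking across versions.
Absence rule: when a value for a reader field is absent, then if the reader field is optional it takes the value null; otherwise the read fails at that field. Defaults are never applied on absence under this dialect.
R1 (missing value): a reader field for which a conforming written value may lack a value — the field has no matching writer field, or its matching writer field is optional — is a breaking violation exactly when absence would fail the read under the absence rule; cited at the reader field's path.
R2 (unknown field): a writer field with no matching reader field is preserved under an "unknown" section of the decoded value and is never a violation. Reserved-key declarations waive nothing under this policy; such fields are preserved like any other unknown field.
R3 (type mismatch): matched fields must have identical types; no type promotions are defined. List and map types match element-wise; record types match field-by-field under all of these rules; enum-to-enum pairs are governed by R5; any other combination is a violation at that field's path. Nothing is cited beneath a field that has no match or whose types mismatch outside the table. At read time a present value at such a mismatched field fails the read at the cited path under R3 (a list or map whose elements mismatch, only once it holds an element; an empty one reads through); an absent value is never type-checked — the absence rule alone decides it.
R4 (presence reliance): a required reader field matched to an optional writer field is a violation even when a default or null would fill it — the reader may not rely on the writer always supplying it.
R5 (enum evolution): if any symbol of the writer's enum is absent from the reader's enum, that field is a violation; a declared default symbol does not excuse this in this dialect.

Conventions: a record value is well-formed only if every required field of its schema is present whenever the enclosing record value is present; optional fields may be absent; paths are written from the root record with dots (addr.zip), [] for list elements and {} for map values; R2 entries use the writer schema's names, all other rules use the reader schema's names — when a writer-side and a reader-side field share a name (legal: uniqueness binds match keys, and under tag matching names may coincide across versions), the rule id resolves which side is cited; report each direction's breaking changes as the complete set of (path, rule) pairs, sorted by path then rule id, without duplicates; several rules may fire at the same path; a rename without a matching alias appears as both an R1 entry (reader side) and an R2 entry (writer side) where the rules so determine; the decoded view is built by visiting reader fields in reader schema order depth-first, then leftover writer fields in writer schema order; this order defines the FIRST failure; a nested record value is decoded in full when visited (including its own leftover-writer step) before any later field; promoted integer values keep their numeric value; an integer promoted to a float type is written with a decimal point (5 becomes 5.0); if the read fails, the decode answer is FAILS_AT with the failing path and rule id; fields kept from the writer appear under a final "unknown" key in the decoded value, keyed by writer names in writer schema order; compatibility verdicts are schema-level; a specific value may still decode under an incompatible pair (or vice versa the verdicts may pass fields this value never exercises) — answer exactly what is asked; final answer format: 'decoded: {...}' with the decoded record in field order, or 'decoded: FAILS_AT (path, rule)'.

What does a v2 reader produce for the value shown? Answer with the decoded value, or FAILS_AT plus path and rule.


each type pair in Event: writer, then reader
decoding the Event value with the v2 reader:
  channel := "URGENT"
  contact := null (absent, optional -> null)
  active := false
  enabled := null (absent, optional -> null)
  balance := null (absent, optional -> null)
  duration := 100
  => decoded: {"channel": "URGENT", "contact": null, "active": false, "enabled": null, "balance": null, "duration": 100}
the rest of the Event diff is inert for this question:
  field price in record Contact: type float32 changed to float64 -> matters for Event compatibility verdicts, not for this value's decode
  enum Kind (field channel in record Event): symbol BLUE removed -> matters for Event compatibility verdicts, not for this value's decode
  field active in record Event: required changed to optional -> matters for Event compatibility verdicts, not for this value's decode

decoded: {"channel": "URGENT", "contact": null, "active": false, "enabled": null, "balance": null, "duration": 100}


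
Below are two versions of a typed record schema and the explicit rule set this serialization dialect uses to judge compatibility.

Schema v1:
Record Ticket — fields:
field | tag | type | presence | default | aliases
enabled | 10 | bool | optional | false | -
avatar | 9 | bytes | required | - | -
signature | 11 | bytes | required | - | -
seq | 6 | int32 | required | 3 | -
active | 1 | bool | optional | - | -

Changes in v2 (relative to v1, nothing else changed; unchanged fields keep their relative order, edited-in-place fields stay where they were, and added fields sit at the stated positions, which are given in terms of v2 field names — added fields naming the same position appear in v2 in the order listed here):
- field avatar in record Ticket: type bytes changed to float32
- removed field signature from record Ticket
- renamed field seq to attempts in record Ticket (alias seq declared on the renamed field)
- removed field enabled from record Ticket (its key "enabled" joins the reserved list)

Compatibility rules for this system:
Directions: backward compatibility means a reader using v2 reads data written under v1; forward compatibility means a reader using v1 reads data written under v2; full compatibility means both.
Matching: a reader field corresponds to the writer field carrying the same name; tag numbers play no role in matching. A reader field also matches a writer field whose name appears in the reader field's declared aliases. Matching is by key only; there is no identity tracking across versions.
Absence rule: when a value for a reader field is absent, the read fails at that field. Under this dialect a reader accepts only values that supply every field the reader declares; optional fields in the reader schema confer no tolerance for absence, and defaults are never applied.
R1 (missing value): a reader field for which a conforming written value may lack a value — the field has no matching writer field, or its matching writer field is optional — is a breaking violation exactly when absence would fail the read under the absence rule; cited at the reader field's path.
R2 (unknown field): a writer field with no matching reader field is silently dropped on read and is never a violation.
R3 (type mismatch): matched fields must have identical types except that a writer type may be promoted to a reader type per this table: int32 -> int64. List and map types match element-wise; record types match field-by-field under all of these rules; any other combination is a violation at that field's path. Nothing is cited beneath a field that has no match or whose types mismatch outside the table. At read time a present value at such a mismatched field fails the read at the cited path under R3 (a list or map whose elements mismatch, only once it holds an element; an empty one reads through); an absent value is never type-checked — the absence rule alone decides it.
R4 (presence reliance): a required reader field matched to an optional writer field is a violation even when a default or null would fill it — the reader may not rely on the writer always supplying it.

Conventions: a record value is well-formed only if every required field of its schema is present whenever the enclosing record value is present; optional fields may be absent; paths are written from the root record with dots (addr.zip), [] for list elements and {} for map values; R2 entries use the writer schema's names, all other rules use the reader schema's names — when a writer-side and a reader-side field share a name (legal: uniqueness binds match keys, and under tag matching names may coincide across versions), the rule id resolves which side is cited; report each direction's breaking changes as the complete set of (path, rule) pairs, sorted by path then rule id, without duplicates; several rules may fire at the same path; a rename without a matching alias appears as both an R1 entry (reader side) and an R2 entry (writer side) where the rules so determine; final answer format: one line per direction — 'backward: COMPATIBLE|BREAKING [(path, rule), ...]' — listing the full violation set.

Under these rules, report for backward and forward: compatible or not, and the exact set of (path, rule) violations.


arrows below run writer -> reader for Ticket
backward analysis of Ticket with v2 as reader and v1 as writer:
  avatar <- avatar (bytes -> float32, writer required)
  attempts <- seq (int32 -> int32, writer required)
  active <- active (bool -> bool, writer optional)
  writer field enabled has no reader counterpart
  writer field signature has no reader counterpart
  R1 fires at active
  R3 fires at avatar
  => 2 violation(s): backward is BREAKING for Ticket
forward analysis of Ticket with v1 as reader and v2 as writer:
  enabled has no writer counterpart
  avatar <- avatar (float32 -> bytes, writer required)
  signature has no writer counterpart
  seq has no writer counterpart
  active <- active (bool -> bool, writer optional)
  writer field attempts has no reader counterpart
  R1 fires at active
  R3 fires at avatar
  R1 fires at enabled
  R1 fires at seq
  R1 fires at signature
  => 5 violation(s): forward is BREAKING for Ticket

backward: BREAKING [(active, R1), (avatar, R3)]; forward: BREAKING [(active, R1), (avatar, R3), (enabled, R1), (seq, R1), (signature, R1)]


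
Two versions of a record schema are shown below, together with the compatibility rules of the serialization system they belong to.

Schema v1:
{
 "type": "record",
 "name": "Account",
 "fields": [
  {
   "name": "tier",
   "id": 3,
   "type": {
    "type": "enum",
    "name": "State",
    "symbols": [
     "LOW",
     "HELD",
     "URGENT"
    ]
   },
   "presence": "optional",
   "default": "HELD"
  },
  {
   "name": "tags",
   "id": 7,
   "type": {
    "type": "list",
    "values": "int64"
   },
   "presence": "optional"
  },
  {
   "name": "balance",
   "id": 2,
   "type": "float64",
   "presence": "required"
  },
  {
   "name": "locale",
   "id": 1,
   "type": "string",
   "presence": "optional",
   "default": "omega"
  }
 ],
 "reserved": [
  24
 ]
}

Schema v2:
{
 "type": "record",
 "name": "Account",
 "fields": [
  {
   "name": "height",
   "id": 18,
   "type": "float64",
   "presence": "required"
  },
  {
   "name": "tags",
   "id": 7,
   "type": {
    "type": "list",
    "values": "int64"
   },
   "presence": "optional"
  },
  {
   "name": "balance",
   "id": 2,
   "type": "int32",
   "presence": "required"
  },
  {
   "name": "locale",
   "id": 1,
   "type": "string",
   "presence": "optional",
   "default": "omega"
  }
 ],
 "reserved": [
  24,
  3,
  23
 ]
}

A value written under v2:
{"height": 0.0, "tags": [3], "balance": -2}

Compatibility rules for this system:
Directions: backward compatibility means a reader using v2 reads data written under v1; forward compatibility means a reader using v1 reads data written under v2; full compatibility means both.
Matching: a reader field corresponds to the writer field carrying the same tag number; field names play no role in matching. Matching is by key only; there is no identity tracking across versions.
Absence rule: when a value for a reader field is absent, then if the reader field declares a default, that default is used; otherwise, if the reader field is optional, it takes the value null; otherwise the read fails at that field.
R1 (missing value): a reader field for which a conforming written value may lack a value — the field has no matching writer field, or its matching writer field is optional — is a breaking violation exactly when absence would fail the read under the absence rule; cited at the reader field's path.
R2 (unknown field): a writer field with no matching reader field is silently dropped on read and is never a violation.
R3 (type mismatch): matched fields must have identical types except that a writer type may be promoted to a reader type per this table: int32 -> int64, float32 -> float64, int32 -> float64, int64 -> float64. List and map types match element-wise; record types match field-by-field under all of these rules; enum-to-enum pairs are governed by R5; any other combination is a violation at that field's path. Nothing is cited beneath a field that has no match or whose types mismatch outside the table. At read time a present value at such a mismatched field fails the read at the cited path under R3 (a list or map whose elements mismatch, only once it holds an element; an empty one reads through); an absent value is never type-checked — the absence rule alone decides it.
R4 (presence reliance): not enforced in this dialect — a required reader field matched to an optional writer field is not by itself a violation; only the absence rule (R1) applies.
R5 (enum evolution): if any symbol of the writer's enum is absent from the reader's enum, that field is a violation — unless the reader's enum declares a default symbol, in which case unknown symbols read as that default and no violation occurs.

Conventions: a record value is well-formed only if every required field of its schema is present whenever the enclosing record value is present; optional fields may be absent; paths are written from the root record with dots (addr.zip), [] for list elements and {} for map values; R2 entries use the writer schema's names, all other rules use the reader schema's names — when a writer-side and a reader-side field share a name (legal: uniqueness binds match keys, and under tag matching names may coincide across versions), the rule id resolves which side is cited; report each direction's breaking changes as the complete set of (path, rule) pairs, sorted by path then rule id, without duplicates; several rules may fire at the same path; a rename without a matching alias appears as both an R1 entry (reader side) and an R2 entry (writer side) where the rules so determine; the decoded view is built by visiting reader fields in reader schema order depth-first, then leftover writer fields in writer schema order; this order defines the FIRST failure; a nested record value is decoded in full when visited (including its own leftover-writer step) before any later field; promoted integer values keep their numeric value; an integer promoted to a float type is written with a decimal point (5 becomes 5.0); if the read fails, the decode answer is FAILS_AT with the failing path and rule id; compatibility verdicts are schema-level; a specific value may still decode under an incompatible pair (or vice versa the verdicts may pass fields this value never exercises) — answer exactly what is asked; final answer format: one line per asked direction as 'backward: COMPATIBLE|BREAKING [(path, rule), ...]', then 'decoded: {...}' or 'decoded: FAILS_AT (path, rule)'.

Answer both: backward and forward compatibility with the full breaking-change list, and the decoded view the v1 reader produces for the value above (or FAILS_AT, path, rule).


backward: BREAKING [(balance, R3), (height, R1)]; forward: COMPATIBLE []; decoded: {"tier": "HELD", "tags": [3], "balance": -2.0, "locale": "omega"}

in Account below, arrows point writer -> reader
backward pass over Account, reader schema v2, writer schema v1:
  height: no writer-side match
  tags: list<int64> -> list<int64>, writer optional; from tags
  balance: float64 -> int32, writer required; from balance
  locale: string -> string, writer optional; from locale
  writer tier: unknown to reader
  breaking: (balance, R3)
  breaking: (height, R1)
  backward on Account therefore BREAKING (2)
forward pass over Account, reader schema v1, writer schema v2:
  tier: no writer-side match
  tags: list<int64> -> list<int64>, writer optional; from tags
  balance: int32 -> float64, writer required; from balance
  locale: string -> string, writer optional; from locale
  writer height: unknown to reader
  => forward: COMPATIBLE
decode walk for Account under reader schema v1:
  tier := "HELD" (absent -> default)
  tags := [3]
  balance := -2.0 (int32 -> float64)
  locale := "omega" (absent -> default)
  writer height: unknown -> dropped
  => decoded: {"tier": "HELD", "tags": [3], "balance": -2.0, "locale": "omega"}


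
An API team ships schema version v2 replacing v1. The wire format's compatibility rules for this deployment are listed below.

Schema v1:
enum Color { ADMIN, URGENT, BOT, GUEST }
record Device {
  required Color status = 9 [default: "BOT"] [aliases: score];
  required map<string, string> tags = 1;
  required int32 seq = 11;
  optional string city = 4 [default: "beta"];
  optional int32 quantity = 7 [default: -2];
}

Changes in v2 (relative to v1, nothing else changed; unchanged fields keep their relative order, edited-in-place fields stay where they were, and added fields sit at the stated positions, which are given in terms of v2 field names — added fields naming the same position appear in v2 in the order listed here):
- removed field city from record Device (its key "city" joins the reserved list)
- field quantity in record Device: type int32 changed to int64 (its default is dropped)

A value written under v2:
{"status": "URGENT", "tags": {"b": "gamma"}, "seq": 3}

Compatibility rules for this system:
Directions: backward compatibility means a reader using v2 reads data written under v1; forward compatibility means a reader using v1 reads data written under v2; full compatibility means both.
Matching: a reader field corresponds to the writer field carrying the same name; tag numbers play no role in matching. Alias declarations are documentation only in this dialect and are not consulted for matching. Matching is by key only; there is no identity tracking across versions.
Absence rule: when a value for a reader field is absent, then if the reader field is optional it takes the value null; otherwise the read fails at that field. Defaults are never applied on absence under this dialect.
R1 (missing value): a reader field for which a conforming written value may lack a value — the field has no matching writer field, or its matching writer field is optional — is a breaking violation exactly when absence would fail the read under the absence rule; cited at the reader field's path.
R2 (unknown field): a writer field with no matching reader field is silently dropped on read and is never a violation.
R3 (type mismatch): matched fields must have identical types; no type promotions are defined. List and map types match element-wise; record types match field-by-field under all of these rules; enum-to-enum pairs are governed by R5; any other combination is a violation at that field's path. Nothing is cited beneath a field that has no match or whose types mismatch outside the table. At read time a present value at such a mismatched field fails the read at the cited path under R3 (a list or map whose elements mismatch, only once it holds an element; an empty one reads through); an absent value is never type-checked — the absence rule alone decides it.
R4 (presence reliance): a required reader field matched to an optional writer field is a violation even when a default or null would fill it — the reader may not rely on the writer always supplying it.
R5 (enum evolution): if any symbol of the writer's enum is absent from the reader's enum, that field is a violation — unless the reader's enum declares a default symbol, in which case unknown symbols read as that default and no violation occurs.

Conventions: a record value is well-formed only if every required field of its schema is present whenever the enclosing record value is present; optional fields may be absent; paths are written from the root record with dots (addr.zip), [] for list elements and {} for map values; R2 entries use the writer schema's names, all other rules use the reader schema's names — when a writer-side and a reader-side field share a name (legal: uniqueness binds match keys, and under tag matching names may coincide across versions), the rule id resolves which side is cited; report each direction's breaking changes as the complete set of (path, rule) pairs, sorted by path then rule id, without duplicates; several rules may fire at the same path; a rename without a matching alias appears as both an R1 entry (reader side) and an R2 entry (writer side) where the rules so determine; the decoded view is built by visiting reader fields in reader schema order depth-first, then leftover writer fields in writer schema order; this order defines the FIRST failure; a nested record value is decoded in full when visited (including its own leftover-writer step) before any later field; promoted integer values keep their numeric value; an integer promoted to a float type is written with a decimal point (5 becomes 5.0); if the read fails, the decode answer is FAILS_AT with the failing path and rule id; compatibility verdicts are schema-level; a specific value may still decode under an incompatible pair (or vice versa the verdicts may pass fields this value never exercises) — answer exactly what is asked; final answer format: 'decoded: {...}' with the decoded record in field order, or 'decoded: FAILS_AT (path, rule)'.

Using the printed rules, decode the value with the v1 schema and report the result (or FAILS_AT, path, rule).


decoded: {"status": "URGENT", "tags": {"b": "gamma"}, "seq": 3, "city": null, "quantity": null}

in Device below, arrows point writer -> reader
decode walk for Device under reader schema v1:
  status := "URGENT"
  tags := {"b": "gamma"}
  seq := 3
  city := null (not supplied -> null)
  quantity := null (not supplied -> null)
  => decoded: {"status": "URGENT", "tags": {"b": "gamma"}, "seq": 3, "city": null, "quantity": null}
checking off the Device differences that do not matter here:
  removed field city from record Device (its key "city" joins the reserved list) -> fires no rule on Device under this dialect and leaves the result unchanged
  field quantity in record Device: type int32 changed to int64 (its default is dropped) -> schema-level compatibility only; this Device value's decode is unchanged
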